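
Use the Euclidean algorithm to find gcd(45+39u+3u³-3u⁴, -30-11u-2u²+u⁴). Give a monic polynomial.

-15+2u-2u²+u³

Euclidean algorithm in ℚ[u]:
  -3u⁴+3u³+39u+45 = (-3)(u⁴-2u²-11u-30) + (3u³-6u²+6u-45)
  u⁴-2u²-11u-30 = ((1/3)u+2/3)(3u³-6u²+6u-45) + (0)
Last nonzero remainder: 3u³-6u²+6u-45. Dividing through by 3 gives the monic gcd u³-2u²+2u-15.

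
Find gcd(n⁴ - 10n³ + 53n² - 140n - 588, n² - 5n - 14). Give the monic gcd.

By polynomial division,
  n⁴ - 10n³ + 53n² - 140n - 588 = (n² - 5n + 42)(n² - 5n - 14) + (0)
The last nonzero remainder n² - 5n - 14 is already monic.

n² - 5n - 14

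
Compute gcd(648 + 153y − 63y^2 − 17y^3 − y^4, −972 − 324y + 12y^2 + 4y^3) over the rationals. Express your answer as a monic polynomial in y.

27 + 12y + y^2

By polynomial division,
  −y^4 − 17y^3 − 63y^2 + 153y + 648 = (−(1/4)y − 7/2)(4y^3 + 12y^2 − 324y − 972) + (−102y^2 − 1224y − 2754)
  4y^3 + 12y^2 − 324y − 972 = (−(2/51)y + 6/17)(−102y^2 − 1224y − 2754) + (0)
Last nonzero remainder: −102y^2 − 1224y − 2754. Dividing through by −102 gives the monic gcd y^2 + 12y + 27.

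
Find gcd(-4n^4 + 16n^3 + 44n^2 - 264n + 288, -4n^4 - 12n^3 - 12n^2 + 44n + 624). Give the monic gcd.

Euclidean algorithm in ℚ[n]:
  -4n^4 + 16n^3 + 44n^2 - 264n + 288 = (-4n^4 - 12n^3 - 12n^2 + 44n + 624) + (28n^3 + 56n^2 - 308n - 336)
  -4n^4 - 12n^3 - 12n^2 + 44n + 624 = (-(1/7)n - 1/7)(28n^3 + 56n^2 - 308n - 336) + (-48n^2 - 48n + 576)
  28n^3 + 56n^2 - 308n - 336 = (-(7/12)n - 7/12)(-48n^2 - 48n + 576) + (0)
Last nonzero remainder: -48n^2 - 48n + 576. Dividing through by -48 gives the monic gcd n^2 + n - 12.

n^2 + n - 12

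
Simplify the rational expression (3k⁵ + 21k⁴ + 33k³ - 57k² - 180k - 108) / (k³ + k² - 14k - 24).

Euclidean algorithm in ℚ[k]:
  3k⁵ + 21k⁴ + 33k³ - 57k² - 180k - 108 = (3k² + 18k + 57)(k³ + k² - 14k - 24) + (210k² + 1050k + 1260)
  k³ + k² - 14k - 24 = ((1/210)k - 2/105)(210k² + 1050k + 1260) + (0)
Last nonzero remainder: 210k² + 1050k + 1260. Dividing through by 210 gives the monic gcd k² + 5k + 6.
Cancel k² + 5k + 6 from numerator and denominator to get the reduced form.

(3k³ + 6k² - 15k - 18)/(k - 4)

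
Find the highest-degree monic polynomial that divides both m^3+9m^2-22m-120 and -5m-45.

Repeated division with remainder:
  m^3+9m^2-22m-120 = (-(1/5)m^2+22/5)(-5m-45) + (78)
  -5m-45 = (-(5/78)m-15/26)(78) + (0)
The last nonzero remainder is the constant 78, so the polynomials are coprime and gcd = 1.

1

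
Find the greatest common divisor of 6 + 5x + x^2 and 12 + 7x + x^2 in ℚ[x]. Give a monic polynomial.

Apply the Euclidean algorithm:
  x^2 + 5x + 6 = (x^2 + 7x + 12) + (−2x − 6)
  x^2 + 7x + 12 = (−(1/2)x − 2)(−2x − 6) + (0)
Last nonzero remainder: −2x − 6. Dividing through by −2 gives the monic gcd x + 3.

3 + x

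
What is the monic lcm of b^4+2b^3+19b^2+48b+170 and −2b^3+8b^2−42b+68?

b^5+15b^3+10b^2+74b−340

Apply the Euclidean algorithm:
  b^4+2b^3+19b^2+48b+170 = (−(1/2)b−3)(−2b^3+8b^2−42b+68) + (22b^2−44b+374)
  −2b^3+8b^2−42b+68 = (−(1/11)b+2/11)(22b^2−44b+374) + (0)
Last nonzero remainder: 22b^2−44b+374. Dividing through by 22 gives the monic gcd b^2−2b+17.
Then lcm(f, g) = f·g / gcd(f, g); expanding and making the result monic gives the answer.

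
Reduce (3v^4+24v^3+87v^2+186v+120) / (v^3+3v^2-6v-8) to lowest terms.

By polynomial division,
  3v^4+24v^3+87v^2+186v+120 = (3v+15)(v^3+3v^2-6v-8) + (60v^2+300v+240)
  v^3+3v^2-6v-8 = ((1/60)v-1/30)(60v^2+300v+240) + (0)
Last nonzero remainder: 60v^2+300v+240. Dividing through by 60 gives the monic gcd v^2+5v+4.
Cancel v^2+5v+4 from numerator and denominator to get the reduced form.

(3v^2+9v+30)/(v-2)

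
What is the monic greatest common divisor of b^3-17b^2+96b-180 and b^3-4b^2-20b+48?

b-6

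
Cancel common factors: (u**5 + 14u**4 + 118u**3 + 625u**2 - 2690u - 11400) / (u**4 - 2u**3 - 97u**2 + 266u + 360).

(u**3 + 8u**2 + 110u + 285)/(u**2 - 8u - 9)

By polynomial division,
  u**5 + 14u**4 + 118u**3 + 625u**2 - 2690u - 11400 = (u + 16)(u**4 - 2u**3 - 97u**2 + 266u + 360) + (247u**3 + 1911u**2 - 7306u - 17160)
  u**4 - 2u**3 - 97u**2 + 266u + 360 = ((1/247)u - 185/4693)(247u**3 + 1911u**2 - 7306u - 17160) + ((2856/361)u**2 + (17136/361)u - 114240/361)
  247u**3 + 1911u**2 - 7306u - 17160 = ((89167/2856)u + 51623/952)((2856/361)u**2 + (17136/361)u - 114240/361) + (0)
Last nonzero remainder: (2856/361)u**2 + (17136/361)u - 114240/361. Dividing through by 2856/361 gives the monic gcd u**2 + 6u - 40.
Cancel u**2 + 6u - 40 from numerator and denominator to get the reduced form.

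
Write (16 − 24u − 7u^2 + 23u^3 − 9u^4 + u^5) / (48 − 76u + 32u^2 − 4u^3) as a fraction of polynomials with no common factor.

(−4 + u + 4u^2 − u^3)/(−12 + 4u)

Euclidean algorithm in ℚ[u]:
  u^5 − 9u^4 + 23u^3 − 7u^2 − 24u + 16 = (−(1/4)u^2 + (1/4)u + 1)(−4u^3 + 32u^2 − 76u + 48) + (−8u^2 + 40u − 32)
  −4u^3 + 32u^2 − 76u + 48 = ((1/2)u − 3/2)(−8u^2 + 40u − 32) + (0)
Last nonzero remainder: −8u^2 + 40u − 32. Dividing through by −8 gives the monic gcd u^2 − 5u + 4.
Cancel u^2 − 5u + 4 from numerator and denominator to get the reduced form.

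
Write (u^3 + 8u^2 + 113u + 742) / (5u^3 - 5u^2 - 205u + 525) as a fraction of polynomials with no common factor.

(u^2 + u + 106)/(5u^2 - 40u + 75)

Euclidean algorithm in ℚ[u]:
  u^3 + 8u^2 + 113u + 742 = (1/5)(5u^3 - 5u^2 - 205u + 525) + (9u^2 + 154u + 637)
  5u^3 - 5u^2 - 205u + 525 = ((5/9)u - 815/81)(9u^2 + 154u + 637) + ((80240/81)u + 561680/81)
  9u^2 + 154u + 637 = ((729/80240)u + 7371/80240)((80240/81)u + 561680/81) + (0)
Last nonzero remainder: (80240/81)u + 561680/81. Dividing through by 80240/81 gives the monic gcd u + 7.
Cancel u + 7 from numerator and denominator to get the reduced form.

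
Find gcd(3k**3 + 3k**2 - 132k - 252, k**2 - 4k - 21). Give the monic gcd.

k - 7

Repeated division with remainder:
  3k**3 + 3k**2 - 132k - 252 = (3k + 15)(k**2 - 4k - 21) + (-9k + 63)
  k**2 - 4k - 21 = (-(1/9)k - 1/3)(-9k + 63) + (0)
Last nonzero remainder: -9k + 63. Dividing through by -9 gives the monic gcd k - 7.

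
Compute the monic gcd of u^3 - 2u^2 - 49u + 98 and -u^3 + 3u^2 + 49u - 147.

Apply the Euclidean algorithm:
  u^3 - 2u^2 - 49u + 98 = (-1)(-u^3 + 3u^2 + 49u - 147) + (u^2 - 49)
  -u^3 + 3u^2 + 49u - 147 = (-u + 3)(u^2 - 49) + (0)
The last nonzero remainder u^2 - 49 is already monic.

u^2 - 49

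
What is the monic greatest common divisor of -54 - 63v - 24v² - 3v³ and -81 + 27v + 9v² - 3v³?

3 + v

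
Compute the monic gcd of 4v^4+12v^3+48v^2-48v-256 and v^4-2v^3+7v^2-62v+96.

v^3+v^2+10v-32

Apply the Euclidean algorithm:
  4v^4+12v^3+48v^2-48v-256 = (4)(v^4-2v^3+7v^2-62v+96) + (20v^3+20v^2+200v-640)
  v^4-2v^3+7v^2-62v+96 = ((1/20)v-3/20)(20v^3+20v^2+200v-640) + (0)
Last nonzero remainder: 20v^3+20v^2+200v-640. Dividing through by 20 gives the monic gcd v^3+v^2+10v-32.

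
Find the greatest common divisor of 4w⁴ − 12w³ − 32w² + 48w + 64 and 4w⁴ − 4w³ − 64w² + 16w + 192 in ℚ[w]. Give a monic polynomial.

w³ − 4w² − 4w + 16

Repeated division with remainder:
  4w⁴ − 12w³ − 32w² + 48w + 64 = (4w⁴ − 4w³ − 64w² + 16w + 192) + (−8w³ + 32w² + 32w − 128)
  4w⁴ − 4w³ − 64w² + 16w + 192 = (−(1/2)w − 3/2)(−8w³ + 32w² + 32w − 128) + (0)
Last nonzero remainder: −8w³ + 32w² + 32w − 128. Dividing through by −8 gives the monic gcd w³ − 4w² − 4w + 16.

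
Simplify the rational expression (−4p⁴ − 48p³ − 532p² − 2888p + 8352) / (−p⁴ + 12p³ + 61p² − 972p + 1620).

Euclidean algorithm in ℚ[p]:
  −4p⁴ − 48p³ − 532p² − 2888p + 8352 = (4)(−p⁴ + 12p³ + 61p² − 972p + 1620) + (−96p³ − 776p² + 1000p + 1872)
  −p⁴ + 12p³ + 61p² − 972p + 1620 = ((1/96)p − 241/1152)(−96p³ − 776p² + 1000p + 1872) + (−(16093/144)p² − (112651/144)p + 16093/8)
  −96p³ − 776p² + 1000p + 1872 = ((13824/16093)p + 14976/16093)(−(16093/144)p² − (112651/144)p + 16093/8) + (0)
Last nonzero remainder: −(16093/144)p² − (112651/144)p + 16093/8. Dividing through by −16093/144 gives the monic gcd p² + 7p − 18.
Cancel p² + 7p − 18 from numerator and denominator to get the reduced form.

(4p² + 20p + 464)/(p² − 19p + 90)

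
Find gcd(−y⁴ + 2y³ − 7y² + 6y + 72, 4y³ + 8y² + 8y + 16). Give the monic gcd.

y + 2

Repeated division with remainder:
  −y⁴ + 2y³ − 7y² + 6y + 72 = (−(1/4)y + 1)(4y³ + 8y² + 8y + 16) + (−13y² + 2y + 56)
  4y³ + 8y² + 8y + 16 = (−(4/13)y − 112/169)(−13y² + 2y + 56) + ((4488/169)y + 8976/169)
  −13y² + 2y + 56 = (−(2197/4488)y + 1183/1122)((4488/169)y + 8976/169) + (0)
Last nonzero remainder: (4488/169)y + 8976/169. Dividing through by 4488/169 gives the monic gcd y + 2.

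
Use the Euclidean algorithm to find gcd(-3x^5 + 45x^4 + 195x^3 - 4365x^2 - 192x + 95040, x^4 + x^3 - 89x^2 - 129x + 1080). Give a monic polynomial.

x^3 + 4x^2 - 77x - 360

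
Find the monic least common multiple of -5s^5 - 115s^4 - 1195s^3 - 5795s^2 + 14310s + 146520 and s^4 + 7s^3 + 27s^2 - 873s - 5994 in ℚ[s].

s^6 + 14s^5 + 32s^4 - 992s^3 - 13293s^2 - 3546s + 263736

Repeated division with remainder:
  -5s^5 - 115s^4 - 1195s^3 - 5795s^2 + 14310s + 146520 = (-5s - 80)(s^4 + 7s^3 + 27s^2 - 873s - 5994) + (-500s^3 - 8000s^2 - 85500s - 333000)
  s^4 + 7s^3 + 27s^2 - 873s - 5994 = (-(1/500)s + 9/500)(-500s^3 - 8000s^2 - 85500s - 333000) + (0)
Last nonzero remainder: -500s^3 - 8000s^2 - 85500s - 333000. Dividing through by -500 gives the monic gcd s^3 + 16s^2 + 171s + 666.
Then lcm(f, g) = f·g / gcd(f, g); expanding and making the result monic gives the answer.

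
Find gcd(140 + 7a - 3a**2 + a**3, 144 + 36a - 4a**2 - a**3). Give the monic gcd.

4 + a

Apply the Euclidean algorithm:
  a**3 - 3a**2 + 7a + 140 = (-1)(-a**3 - 4a**2 + 36a + 144) + (-7a**2 + 43a + 284)
  -a**3 - 4a**2 + 36a + 144 = ((1/7)a + 71/49)(-7a**2 + 43a + 284) + (-(3277/49)a - 13108/49)
  -7a**2 + 43a + 284 = ((343/3277)a - 3479/3277)(-(3277/49)a - 13108/49) + (0)
Last nonzero remainder: -(3277/49)a - 13108/49. Dividing through by -3277/49 gives the monic gcd a + 4.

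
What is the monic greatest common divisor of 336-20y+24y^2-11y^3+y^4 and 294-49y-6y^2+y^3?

42-13y+y^2

By polynomial division,
  y^4-11y^3+24y^2-20y+336 = (y-5)(y^3-6y^2-49y+294) + (43y^2-559y+1806)
  y^3-6y^2-49y+294 = ((1/43)y+7/43)(43y^2-559y+1806) + (0)
Last nonzero remainder: 43y^2-559y+1806. Dividing through by 43 gives the monic gcd y^2-13y+42.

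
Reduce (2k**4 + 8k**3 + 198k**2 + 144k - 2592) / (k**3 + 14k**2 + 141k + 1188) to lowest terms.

Apply the Euclidean algorithm:
  2k**4 + 8k**3 + 198k**2 + 144k - 2592 = (2k - 20)(k**3 + 14k**2 + 141k + 1188) + (196k**2 + 588k + 21168)
  k**3 + 14k**2 + 141k + 1188 = ((1/196)k + 11/196)(196k**2 + 588k + 21168) + (0)
Last nonzero remainder: 196k**2 + 588k + 21168. Dividing through by 196 gives the monic gcd k**2 + 3k + 108.
Cancel k**2 + 3k + 108 from numerator and denominator to get the reduced form.

(2k**2 + 2k - 24)/(k + 11)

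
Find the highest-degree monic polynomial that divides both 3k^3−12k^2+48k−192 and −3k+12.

k−4

Repeated division with remainder:
  3k^3−12k^2+48k−192 = (−k^2−16)(−3k+12) + (0)
Last nonzero remainder: −3k+12. Dividing through by −3 gives the monic gcd k−4.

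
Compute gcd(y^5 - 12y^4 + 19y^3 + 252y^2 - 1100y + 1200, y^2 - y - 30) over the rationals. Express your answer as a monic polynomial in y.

y^2 - y - 30

By polynomial division,
  y^5 - 12y^4 + 19y^3 + 252y^2 - 1100y + 1200 = (y^3 - 11y^2 + 38y - 40)(y^2 - y - 30) + (0)
The last nonzero remainder y^2 - y - 30 is already monic.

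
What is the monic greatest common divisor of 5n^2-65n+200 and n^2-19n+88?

By polynomial division,
  5n^2-65n+200 = (5)(n^2-19n+88) + (30n-240)
  n^2-19n+88 = ((1/30)n-11/30)(30n-240) + (0)
Last nonzero remainder: 30n-240. Dividing through by 30 gives the monic gcd n-8.

n-8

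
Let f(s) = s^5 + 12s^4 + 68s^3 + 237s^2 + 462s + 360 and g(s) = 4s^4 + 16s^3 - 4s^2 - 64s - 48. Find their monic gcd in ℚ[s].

s^2 + 5s + 6

Apply the Euclidean algorithm:
  s^5 + 12s^4 + 68s^3 + 237s^2 + 462s + 360 = ((1/4)s + 2)(4s^4 + 16s^3 - 4s^2 - 64s - 48) + (37s^3 + 261s^2 + 602s + 456)
  4s^4 + 16s^3 - 4s^2 - 64s - 48 = ((4/37)s - 452/1369)(37s^3 + 261s^2 + 602s + 456) + ((23400/1369)s^2 + (117000/1369)s + 140400/1369)
  37s^3 + 261s^2 + 602s + 456 = ((50653/23400)s + 26011/5850)((23400/1369)s^2 + (117000/1369)s + 140400/1369) + (0)
Last nonzero remainder: (23400/1369)s^2 + (117000/1369)s + 140400/1369. Dividing through by 23400/1369 gives the monic gcd s^2 + 5s + 6.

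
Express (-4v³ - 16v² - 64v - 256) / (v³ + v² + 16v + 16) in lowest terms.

(-4v - 16)/(v + 1)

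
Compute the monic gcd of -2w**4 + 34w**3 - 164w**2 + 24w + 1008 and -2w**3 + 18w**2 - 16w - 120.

By polynomial division,
  -2w**4 + 34w**3 - 164w**2 + 24w + 1008 = (w - 8)(-2w**3 + 18w**2 - 16w - 120) + (-4w**2 + 16w + 48)
  -2w**3 + 18w**2 - 16w - 120 = ((1/2)w - 5/2)(-4w**2 + 16w + 48) + (0)
Last nonzero remainder: -4w**2 + 16w + 48. Dividing through by -4 gives the monic gcd w**2 - 4w - 12.

w**2 - 4w - 12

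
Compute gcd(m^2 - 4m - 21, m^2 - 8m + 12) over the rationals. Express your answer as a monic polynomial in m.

Apply the Euclidean algorithm:
  m^2 - 4m - 21 = (m^2 - 8m + 12) + (4m - 33)
  m^2 - 8m + 12 = ((1/4)m + 1/16)(4m - 33) + (225/16)
  4m - 33 = ((64/225)m - 176/75)(225/16) + (0)
The last nonzero remainder is the constant 225/16, so the polynomials are coprime and gcd = 1.

1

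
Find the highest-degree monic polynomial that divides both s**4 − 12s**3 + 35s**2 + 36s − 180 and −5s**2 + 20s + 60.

Apply the Euclidean algorithm:
  s**4 − 12s**3 + 35s**2 + 36s − 180 = (−(1/5)s**2 + (8/5)s − 3)(−5s**2 + 20s + 60) + (0)
Last nonzero remainder: −5s**2 + 20s + 60. Dividing through by −5 gives the monic gcd s**2 − 4s − 12.

s**2 − 4s − 12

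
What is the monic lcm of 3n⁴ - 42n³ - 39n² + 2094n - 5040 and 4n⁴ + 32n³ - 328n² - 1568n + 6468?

n⁶ - 10n⁵ - 146n⁴ + 1724n³ + 2113n² - 60466n + 129360

By polynomial division,
  3n⁴ - 42n³ - 39n² + 2094n - 5040 = (3/4)(4n⁴ + 32n³ - 328n² - 1568n + 6468) + (-66n³ + 207n² + 3270n - 9891)
  4n⁴ + 32n³ - 328n² - 1568n + 6468 = (-(2/33)n - 245/363)(-66n³ + 207n² + 3270n - 9891) + ((1197/121)n² + (4788/121)n - 25137/121)
  -66n³ + 207n² + 3270n - 9891 = (-(2662/399)n + 18997/399)((1197/121)n² + (4788/121)n - 25137/121) + (0)
Last nonzero remainder: (1197/121)n² + (4788/121)n - 25137/121. Dividing through by 1197/121 gives the monic gcd n² + 4n - 21.
Then lcm(f, g) = f·g / gcd(f, g); expanding and making the result monic gives the answer.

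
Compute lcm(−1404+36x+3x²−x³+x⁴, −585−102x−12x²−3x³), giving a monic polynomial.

−7020−1224x+51x²−2x³+4x⁴+x⁵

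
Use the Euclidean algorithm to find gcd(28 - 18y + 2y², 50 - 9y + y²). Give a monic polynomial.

Apply the Euclidean algorithm:
  2y² - 18y + 28 = (2)(y² - 9y + 50) + (-72)
  y² - 9y + 50 = (-(1/72)y² + (1/8)y - 25/36)(-72) + (0)
The last nonzero remainder is the constant -72, so the polynomials are coprime and gcd = 1.

1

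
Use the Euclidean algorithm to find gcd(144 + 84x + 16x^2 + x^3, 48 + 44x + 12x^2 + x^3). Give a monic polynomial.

24 + 10x + x^2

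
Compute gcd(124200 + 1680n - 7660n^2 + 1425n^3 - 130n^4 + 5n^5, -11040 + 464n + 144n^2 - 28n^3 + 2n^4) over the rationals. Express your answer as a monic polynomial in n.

By polynomial division,
  5n^5 - 130n^4 + 1425n^3 - 7660n^2 + 1680n + 124200 = ((5/2)n - 30)(2n^4 - 28n^3 + 144n^2 + 464n - 11040) + (225n^3 - 4500n^2 + 43200n - 207000)
  2n^4 - 28n^3 + 144n^2 + 464n - 11040 = ((2/225)n + 4/75)(225n^3 - 4500n^2 + 43200n - 207000) + (0)
Last nonzero remainder: 225n^3 - 4500n^2 + 43200n - 207000. Dividing through by 225 gives the monic gcd n^3 - 20n^2 + 192n - 920.

-920 + 192n - 20n^2 + n^3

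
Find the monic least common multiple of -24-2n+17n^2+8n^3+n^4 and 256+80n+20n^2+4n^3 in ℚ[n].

-384-56n+246n^2+143n^3+41n^4+9n^5+n^6

By polynomial division,
  n^4+8n^3+17n^2-2n-24 = ((1/4)n+3/4)(4n^3+20n^2+80n+256) + (-18n^2-126n-216)
  4n^3+20n^2+80n+256 = (-(2/9)n+4/9)(-18n^2-126n-216) + (88n+352)
  -18n^2-126n-216 = (-(9/44)n-27/44)(88n+352) + (0)
Last nonzero remainder: 88n+352. Dividing through by 88 gives the monic gcd n+4.
Then lcm(f, g) = f·g / gcd(f, g); expanding and making the result monic gives the answer.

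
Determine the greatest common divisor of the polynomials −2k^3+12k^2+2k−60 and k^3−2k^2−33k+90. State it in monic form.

Euclidean algorithm in ℚ[k]:
  −2k^3+12k^2+2k−60 = (−2)(k^3−2k^2−33k+90) + (8k^2−64k+120)
  k^3−2k^2−33k+90 = ((1/8)k+3/4)(8k^2−64k+120) + (0)
Last nonzero remainder: 8k^2−64k+120. Dividing through by 8 gives the monic gcd k^2−8k+15.

k^2−8k+15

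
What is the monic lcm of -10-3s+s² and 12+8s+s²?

Euclidean algorithm in ℚ[s]:
  s²-3s-10 = (s²+8s+12) + (-11s-22)
  s²+8s+12 = (-(1/11)s-6/11)(-11s-22) + (0)
Last nonzero remainder: -11s-22. Dividing through by -11 gives the monic gcd s+2.
Then lcm(f, g) = f·g / gcd(f, g); expanding and making the result monic gives the answer.

-60-28s+3s²+s³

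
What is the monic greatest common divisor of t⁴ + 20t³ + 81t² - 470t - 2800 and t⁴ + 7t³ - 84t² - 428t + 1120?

Apply the Euclidean algorithm:
  t⁴ + 20t³ + 81t² - 470t - 2800 = (t⁴ + 7t³ - 84t² - 428t + 1120) + (13t³ + 165t² - 42t - 3920)
  t⁴ + 7t³ - 84t² - 428t + 1120 = ((1/13)t - 74/169)(13t³ + 165t² - 42t - 3920) + (-(1440/169)t² - (24480/169)t - 100800/169)
  13t³ + 165t² - 42t - 3920 = (-(2197/1440)t + 1183/180)(-(1440/169)t² - (24480/169)t - 100800/169) + (0)
Last nonzero remainder: -(1440/169)t² - (24480/169)t - 100800/169. Dividing through by -1440/169 gives the monic gcd t² + 17t + 70.

t² + 17t + 70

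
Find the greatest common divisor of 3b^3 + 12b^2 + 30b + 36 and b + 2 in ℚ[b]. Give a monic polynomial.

Repeated division with remainder:
  3b^3 + 12b^2 + 30b + 36 = (3b^2 + 6b + 18)(b + 2) + (0)
The last nonzero remainder b + 2 is already monic.

b + 2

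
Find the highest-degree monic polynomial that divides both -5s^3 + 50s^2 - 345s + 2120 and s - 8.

s - 8

Repeated division with remainder:
  -5s^3 + 50s^2 - 345s + 2120 = (-5s^2 + 10s - 265)(s - 8) + (0)
The last nonzero remainder s - 8 is already monic.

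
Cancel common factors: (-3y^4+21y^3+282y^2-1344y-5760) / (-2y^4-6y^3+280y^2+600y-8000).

By polynomial division,
  -3y^4+21y^3+282y^2-1344y-5760 = (3/2)(-2y^4-6y^3+280y^2+600y-8000) + (30y^3-138y^2-2244y+6240)
  -2y^4-6y^3+280y^2+600y-8000 = (-(1/15)y-38/75)(30y^3-138y^2-2244y+6240) + ((1512/25)y^2-(3024/25)y-24192/5)
  30y^3-138y^2-2244y+6240 = ((125/252)y-325/252)((1512/25)y^2-(3024/25)y-24192/5) + (0)
Last nonzero remainder: (1512/25)y^2-(3024/25)y-24192/5. Dividing through by 1512/25 gives the monic gcd y^2-2y-80.
Cancel y^2-2y-80 from numerator and denominator to get the reduced form.

(3y^2-15y-72)/(2y^2+10y-100)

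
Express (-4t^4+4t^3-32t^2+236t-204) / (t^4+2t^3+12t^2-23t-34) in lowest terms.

(-4t^2+16t-12)/(t^2-t-2)

Repeated division with remainder:
  -4t^4+4t^3-32t^2+236t-204 = (-4)(t^4+2t^3+12t^2-23t-34) + (12t^3+16t^2+144t-340)
  t^4+2t^3+12t^2-23t-34 = ((1/12)t+1/18)(12t^3+16t^2+144t-340) + (-(8/9)t^2-(8/3)t-136/9)
  12t^3+16t^2+144t-340 = (-(27/2)t+45/2)(-(8/9)t^2-(8/3)t-136/9) + (0)
Last nonzero remainder: -(8/9)t^2-(8/3)t-136/9. Dividing through by -8/9 gives the monic gcd t^2+3t+17.
Cancel t^2+3t+17 from numerator and denominator to get the reduced form.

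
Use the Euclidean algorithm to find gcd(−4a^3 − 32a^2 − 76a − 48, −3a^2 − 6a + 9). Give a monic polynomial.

Repeated division with remainder:
  −4a^3 − 32a^2 − 76a − 48 = ((4/3)a + 8)(−3a^2 − 6a + 9) + (−40a − 120)
  −3a^2 − 6a + 9 = ((3/40)a − 3/40)(−40a − 120) + (0)
Last nonzero remainder: −40a − 120. Dividing through by −40 gives the monic gcd a + 3.

a + 3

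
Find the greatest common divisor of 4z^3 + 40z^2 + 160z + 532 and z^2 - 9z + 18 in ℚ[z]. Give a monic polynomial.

Apply the Euclidean algorithm:
  4z^3 + 40z^2 + 160z + 532 = (4z + 76)(z^2 - 9z + 18) + (772z - 836)
  z^2 - 9z + 18 = ((1/772)z - 382/37249)(772z - 836) + (351130/37249)
  772z - 836 = ((14378114/175565)z - 15570082/175565)(351130/37249) + (0)
The last nonzero remainder is the constant 351130/37249, so the polynomials are coprime and gcd = 1.

1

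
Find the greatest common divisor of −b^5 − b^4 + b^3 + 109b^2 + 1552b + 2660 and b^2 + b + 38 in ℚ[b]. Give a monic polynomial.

Repeated division with remainder:
  −b^5 − b^4 + b^3 + 109b^2 + 1552b + 2660 = (−b^3 + 39b + 70)(b^2 + b + 38) + (0)
The last nonzero remainder b^2 + b + 38 is already monic.

b^2 + b + 38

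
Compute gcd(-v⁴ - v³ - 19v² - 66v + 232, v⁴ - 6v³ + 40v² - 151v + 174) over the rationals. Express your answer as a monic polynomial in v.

v³ - 3v² + 31v - 58

Euclidean algorithm in ℚ[v]:
  -v⁴ - v³ - 19v² - 66v + 232 = (-1)(v⁴ - 6v³ + 40v² - 151v + 174) + (-7v³ + 21v² - 217v + 406)
  v⁴ - 6v³ + 40v² - 151v + 174 = (-(1/7)v + 3/7)(-7v³ + 21v² - 217v + 406) + (0)
Last nonzero remainder: -7v³ + 21v² - 217v + 406. Dividing through by -7 gives the monic gcd v³ - 3v² + 31v - 58.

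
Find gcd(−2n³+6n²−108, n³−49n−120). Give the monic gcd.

n+3

Euclidean algorithm in ℚ[n]:
  −2n³+6n²−108 = (−2)(n³−49n−120) + (6n²−98n−348)
  n³−49n−120 = ((1/6)n+49/18)(6n²−98n−348) + ((2482/9)n+2482/3)
  6n²−98n−348 = ((27/1241)n−522/1241)((2482/9)n+2482/3) + (0)
Last nonzero remainder: (2482/9)n+2482/3. Dividing through by 2482/9 gives the monic gcd n+3.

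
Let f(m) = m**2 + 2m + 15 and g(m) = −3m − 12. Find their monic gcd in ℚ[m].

Euclidean algorithm in ℚ[m]:
  m**2 + 2m + 15 = (−(1/3)m + 2/3)(−3m − 12) + (23)
  −3m − 12 = (−(3/23)m − 12/23)(23) + (0)
The last nonzero remainder is the constant 23, so the polynomials are coprime and gcd = 1.

1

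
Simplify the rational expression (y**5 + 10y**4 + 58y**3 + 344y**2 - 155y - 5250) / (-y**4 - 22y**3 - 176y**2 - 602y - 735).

(-y**3 + 2y**2 - 47y + 150)/(y**2 + 10y + 21)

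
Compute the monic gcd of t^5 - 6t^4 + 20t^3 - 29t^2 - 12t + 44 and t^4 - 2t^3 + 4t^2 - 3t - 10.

t^2 - t - 2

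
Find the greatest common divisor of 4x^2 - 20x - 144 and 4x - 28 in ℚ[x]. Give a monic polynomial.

Repeated division with remainder:
  4x^2 - 20x - 144 = (x + 2)(4x - 28) + (-88)
  4x - 28 = (-(1/22)x + 7/22)(-88) + (0)
The last nonzero remainder is the constant -88, so the polynomials are coprime and gcd = 1.

1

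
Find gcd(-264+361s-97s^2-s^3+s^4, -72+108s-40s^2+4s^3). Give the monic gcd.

By polynomial division,
  s^4-s^3-97s^2+361s-264 = ((1/4)s+9/4)(4s^3-40s^2+108s-72) + (-34s^2+136s-102)
  4s^3-40s^2+108s-72 = (-(2/17)s+12/17)(-34s^2+136s-102) + (0)
Last nonzero remainder: -34s^2+136s-102. Dividing through by -34 gives the monic gcd s^2-4s+3.

3-4s+s^2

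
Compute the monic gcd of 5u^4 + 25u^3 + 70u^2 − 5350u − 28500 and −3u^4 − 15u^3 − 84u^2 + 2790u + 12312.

Apply the Euclidean algorithm:
  5u^4 + 25u^3 + 70u^2 − 5350u − 28500 = (−5/3)(−3u^4 − 15u^3 − 84u^2 + 2790u + 12312) + (−70u^2 − 700u − 7980)
  −3u^4 − 15u^3 − 84u^2 + 2790u + 12312 = ((3/70)u^2 − (3/14)u − 54/35)(−70u^2 − 700u − 7980) + (0)
Last nonzero remainder: −70u^2 − 700u − 7980. Dividing through by −70 gives the monic gcd u^2 + 10u + 114.

u^2 + 10u + 114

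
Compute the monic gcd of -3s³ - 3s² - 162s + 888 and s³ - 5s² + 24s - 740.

s² + 5s + 74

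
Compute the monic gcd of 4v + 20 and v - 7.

Apply the Euclidean algorithm:
  4v + 20 = (4)(v - 7) + (48)
  v - 7 = ((1/48)v - 7/48)(48) + (0)
The last nonzero remainder is the constant 48, so the polynomials are coprime and gcd = 1.

1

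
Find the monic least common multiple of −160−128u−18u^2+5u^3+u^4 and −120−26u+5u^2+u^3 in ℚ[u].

−960−928u−236u^2+12u^3+11u^4+u^5

Repeated division with remainder:
  u^4+5u^3−18u^2−128u−160 = (u)(u^3+5u^2−26u−120) + (8u^2−8u−160)
  u^3+5u^2−26u−120 = ((1/8)u+3/4)(8u^2−8u−160) + (0)
Last nonzero remainder: 8u^2−8u−160. Dividing through by 8 gives the monic gcd u^2−u−20.
Then lcm(f, g) = f·g / gcd(f, g); expanding and making the result monic gives the answer.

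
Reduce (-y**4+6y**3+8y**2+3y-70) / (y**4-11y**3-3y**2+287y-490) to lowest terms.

Euclidean algorithm in ℚ[y]:
  -y**4+6y**3+8y**2+3y-70 = (-1)(y**4-11y**3-3y**2+287y-490) + (-5y**3+5y**2+290y-560)
  y**4-11y**3-3y**2+287y-490 = (-(1/5)y+2)(-5y**3+5y**2+290y-560) + (45y**2-405y+630)
  -5y**3+5y**2+290y-560 = (-(1/9)y-8/9)(45y**2-405y+630) + (0)
Last nonzero remainder: 45y**2-405y+630. Dividing through by 45 gives the monic gcd y**2-9y+14.
Cancel y**2-9y+14 from numerator and denominator to get the reduced form.

(-y**2-3y-5)/(y**2-2y-35)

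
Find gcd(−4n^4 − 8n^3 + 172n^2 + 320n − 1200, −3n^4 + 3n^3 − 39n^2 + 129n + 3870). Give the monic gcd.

n^2 − n − 30

By polynomial division,
  −4n^4 − 8n^3 + 172n^2 + 320n − 1200 = (4/3)(−3n^4 + 3n^3 − 39n^2 + 129n + 3870) + (−12n^3 + 224n^2 + 148n − 6360)
  −3n^4 + 3n^3 − 39n^2 + 129n + 3870 = ((1/4)n + 53/12)(−12n^3 + 224n^2 + 148n − 6360) + (−(3196/3)n^2 + (3196/3)n + 31960)
  −12n^3 + 224n^2 + 148n − 6360 = ((9/799)n − 159/799)(−(3196/3)n^2 + (3196/3)n + 31960) + (0)
Last nonzero remainder: −(3196/3)n^2 + (3196/3)n + 31960. Dividing through by −3196/3 gives the monic gcd n^2 − n − 30.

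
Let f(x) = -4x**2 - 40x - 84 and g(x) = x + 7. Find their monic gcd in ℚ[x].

By polynomial division,
  -4x**2 - 40x - 84 = (-4x - 12)(x + 7) + (0)
The last nonzero remainder x + 7 is already monic.

x + 7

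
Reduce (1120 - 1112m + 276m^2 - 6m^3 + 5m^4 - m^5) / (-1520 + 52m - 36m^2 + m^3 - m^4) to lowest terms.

(-28 + 32m - 11m^2 + m^3)/(38 - 7m + m^2)

Repeated division with remainder:
  -m^5 + 5m^4 - 6m^3 + 276m^2 - 1112m + 1120 = (m - 4)(-m^4 + m^3 - 36m^2 + 52m - 1520) + (34m^3 + 80m^2 + 616m - 4960)
  -m^4 + m^3 - 36m^2 + 52m - 1520 = (-(1/34)m + 57/578)(34m^3 + 80m^2 + 616m - 4960) + (-(7448/289)m^2 - (44688/289)m - 297920/289)
  34m^3 + 80m^2 + 616m - 4960 = (-(4913/3724)m + 8959/1862)(-(7448/289)m^2 - (44688/289)m - 297920/289) + (0)
Last nonzero remainder: -(7448/289)m^2 - (44688/289)m - 297920/289. Dividing through by -7448/289 gives the monic gcd m^2 + 6m + 40.
Cancel m^2 + 6m + 40 from numerator and denominator to get the reduced form.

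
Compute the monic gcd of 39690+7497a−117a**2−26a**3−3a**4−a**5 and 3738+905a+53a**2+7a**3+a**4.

42+13a+a**2

By polynomial division,
  −a**5−3a**4−26a**3−117a**2+7497a+39690 = (−a+4)(a**4+7a**3+53a**2+905a+3738) + (−a**3+576a**2+7615a+24738)
  a**4+7a**3+53a**2+905a+3738 = (−a−583)(−a**3+576a**2+7615a+24738) + (343476a**2+4465188a+14425992)
  −a**3+576a**2+7615a+24738 = (−(1/343476)a+589/343476)(343476a**2+4465188a+14425992) + (0)
Last nonzero remainder: 343476a**2+4465188a+14425992. Dividing through by 343476 gives the monic gcd a**2+13a+42.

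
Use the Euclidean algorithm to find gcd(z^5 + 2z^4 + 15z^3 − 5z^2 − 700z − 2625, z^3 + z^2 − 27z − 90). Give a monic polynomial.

z^2 + 7z + 15

Apply the Euclidean algorithm:
  z^5 + 2z^4 + 15z^3 − 5z^2 − 700z − 2625 = (z^2 + z + 41)(z^3 + z^2 − 27z − 90) + (71z^2 + 497z + 1065)
  z^3 + z^2 − 27z − 90 = ((1/71)z − 6/71)(71z^2 + 497z + 1065) + (0)
Last nonzero remainder: 71z^2 + 497z + 1065. Dividing through by 71 gives the monic gcd z^2 + 7z + 15.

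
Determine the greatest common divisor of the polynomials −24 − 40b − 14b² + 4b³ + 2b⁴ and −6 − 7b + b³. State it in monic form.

Euclidean algorithm in ℚ[b]:
  2b⁴ + 4b³ − 14b² − 40b − 24 = (2b + 4)(b³ − 7b − 6) + (0)
The last nonzero remainder b³ − 7b − 6 is already monic.

−6 − 7b + b³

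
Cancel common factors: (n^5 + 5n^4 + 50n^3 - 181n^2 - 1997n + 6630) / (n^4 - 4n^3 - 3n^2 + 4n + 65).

(n^3 + 12n^2 + 121n + 510)/(n^2 + 3n + 5)

Apply the Euclidean algorithm:
  n^5 + 5n^4 + 50n^3 - 181n^2 - 1997n + 6630 = (n + 9)(n^4 - 4n^3 - 3n^2 + 4n + 65) + (89n^3 - 158n^2 - 2098n + 6045)
  n^4 - 4n^3 - 3n^2 + 4n + 65 = ((1/89)n - 198/7921)(89n^3 - 158n^2 - 2098n + 6045) + ((131675/7921)n^2 - (921725/7921)n + 1711775/7921)
  89n^3 - 158n^2 - 2098n + 6045 = ((704969/131675)n + 736653/26335)((131675/7921)n^2 - (921725/7921)n + 1711775/7921) + (0)
Last nonzero remainder: (131675/7921)n^2 - (921725/7921)n + 1711775/7921. Dividing through by 131675/7921 gives the monic gcd n^2 - 7n + 13.
Cancel n^2 - 7n + 13 from numerator and denominator to get the reduced form.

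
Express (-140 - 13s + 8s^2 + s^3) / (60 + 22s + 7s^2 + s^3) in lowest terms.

(-28 + 3s + s^2)/(12 + 2s + s^2)

Apply the Euclidean algorithm:
  s^3 + 8s^2 - 13s - 140 = (s^3 + 7s^2 + 22s + 60) + (s^2 - 35s - 200)
  s^3 + 7s^2 + 22s + 60 = (s + 42)(s^2 - 35s - 200) + (1692s + 8460)
  s^2 - 35s - 200 = ((1/1692)s - 10/423)(1692s + 8460) + (0)
Last nonzero remainder: 1692s + 8460. Dividing through by 1692 gives the monic gcd s + 5.
Cancel s + 5 from numerator and denominator to get the reduced form.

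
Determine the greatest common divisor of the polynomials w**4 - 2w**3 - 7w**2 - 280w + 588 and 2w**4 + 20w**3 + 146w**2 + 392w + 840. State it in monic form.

w**2 + 7w + 42

Apply the Euclidean algorithm:
  w**4 - 2w**3 - 7w**2 - 280w + 588 = (1/2)(2w**4 + 20w**3 + 146w**2 + 392w + 840) + (-12w**3 - 80w**2 - 476w + 168)
  2w**4 + 20w**3 + 146w**2 + 392w + 840 = (-(1/6)w - 5/9)(-12w**3 - 80w**2 - 476w + 168) + ((200/9)w**2 + (1400/9)w + 2800/3)
  -12w**3 - 80w**2 - 476w + 168 = (-(27/50)w + 9/50)((200/9)w**2 + (1400/9)w + 2800/3) + (0)
Last nonzero remainder: (200/9)w**2 + (1400/9)w + 2800/3. Dividing through by 200/9 gives the monic gcd w**2 + 7w + 42.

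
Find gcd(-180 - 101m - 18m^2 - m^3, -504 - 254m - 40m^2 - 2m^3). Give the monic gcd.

Apply the Euclidean algorithm:
  -m^3 - 18m^2 - 101m - 180 = (1/2)(-2m^3 - 40m^2 - 254m - 504) + (2m^2 + 26m + 72)
  -2m^3 - 40m^2 - 254m - 504 = (-m - 7)(2m^2 + 26m + 72) + (0)
Last nonzero remainder: 2m^2 + 26m + 72. Dividing through by 2 gives the monic gcd m^2 + 13m + 36.

36 + 13m + m^2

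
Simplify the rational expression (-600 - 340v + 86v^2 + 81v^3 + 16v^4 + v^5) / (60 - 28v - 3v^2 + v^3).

Apply the Euclidean algorithm:
  v^5 + 16v^4 + 81v^3 + 86v^2 - 340v - 600 = (v^2 + 19v + 166)(v^3 - 3v^2 - 28v + 60) + (1056v^2 + 3168v - 10560)
  v^3 - 3v^2 - 28v + 60 = ((1/1056)v - 1/176)(1056v^2 + 3168v - 10560) + (0)
Last nonzero remainder: 1056v^2 + 3168v - 10560. Dividing through by 1056 gives the monic gcd v^2 + 3v - 10.
Cancel v^2 + 3v - 10 from numerator and denominator to get the reduced form.

(60 + 52v + 13v^2 + v^3)/(-6 + v)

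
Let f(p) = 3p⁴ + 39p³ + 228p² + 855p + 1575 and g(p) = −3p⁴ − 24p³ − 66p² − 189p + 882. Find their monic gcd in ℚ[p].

p² + 3p + 21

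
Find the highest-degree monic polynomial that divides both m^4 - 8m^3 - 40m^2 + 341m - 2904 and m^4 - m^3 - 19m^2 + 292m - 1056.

Apply the Euclidean algorithm:
  m^4 - 8m^3 - 40m^2 + 341m - 2904 = (m^4 - m^3 - 19m^2 + 292m - 1056) + (-7m^3 - 21m^2 + 49m - 1848)
  m^4 - m^3 - 19m^2 + 292m - 1056 = (-(1/7)m + 4/7)(-7m^3 - 21m^2 + 49m - 1848) + (0)
Last nonzero remainder: -7m^3 - 21m^2 + 49m - 1848. Dividing through by -7 gives the monic gcd m^3 + 3m^2 - 7m + 264.

m^3 + 3m^2 - 7m + 264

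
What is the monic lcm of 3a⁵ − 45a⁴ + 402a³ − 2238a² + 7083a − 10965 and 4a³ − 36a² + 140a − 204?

a⁶ − 18a⁵ + 179a⁴ − 1148a³ + 4599a² − 10738a + 10965

Apply the Euclidean algorithm:
  3a⁵ − 45a⁴ + 402a³ − 2238a² + 7083a − 10965 = ((3/4)a² − (9/2)a + 135/4)(4a³ − 36a² + 140a − 204) + (−240a² + 1440a − 4080)
  4a³ − 36a² + 140a − 204 = (−(1/60)a + 1/20)(−240a² + 1440a − 4080) + (0)
Last nonzero remainder: −240a² + 1440a − 4080. Dividing through by −240 gives the monic gcd a² − 6a + 17.
Then lcm(f, g) = f·g / gcd(f, g); expanding and making the result monic gives the answer.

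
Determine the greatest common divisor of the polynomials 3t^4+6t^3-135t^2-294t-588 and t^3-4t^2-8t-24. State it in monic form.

t^2+2t+4

Apply the Euclidean algorithm:
  3t^4+6t^3-135t^2-294t-588 = (3t+18)(t^3-4t^2-8t-24) + (-39t^2-78t-156)
  t^3-4t^2-8t-24 = (-(1/39)t+2/13)(-39t^2-78t-156) + (0)
Last nonzero remainder: -39t^2-78t-156. Dividing through by -39 gives the monic gcd t^2+2t+4.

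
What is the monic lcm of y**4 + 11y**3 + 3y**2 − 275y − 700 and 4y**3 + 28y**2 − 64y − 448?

y**5 + 7y**4 − 41y**3 − 287y**2 + 400y + 2800

Euclidean algorithm in ℚ[y]:
  y**4 + 11y**3 + 3y**2 − 275y − 700 = ((1/4)y + 1)(4y**3 + 28y**2 − 64y − 448) + (−9y**2 − 99y − 252)
  4y**3 + 28y**2 − 64y − 448 = (−(4/9)y + 16/9)(−9y**2 − 99y − 252) + (0)
Last nonzero remainder: −9y**2 − 99y − 252. Dividing through by −9 gives the monic gcd y**2 + 11y + 28.
Then lcm(f, g) = f·g / gcd(f, g); expanding and making the result monic gives the answer.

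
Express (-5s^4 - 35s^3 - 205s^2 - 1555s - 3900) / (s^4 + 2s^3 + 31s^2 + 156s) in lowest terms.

Apply the Euclidean algorithm:
  -5s^4 - 35s^3 - 205s^2 - 1555s - 3900 = (-5)(s^4 + 2s^3 + 31s^2 + 156s) + (-25s^3 - 50s^2 - 775s - 3900)
  s^4 + 2s^3 + 31s^2 + 156s = (-(1/25)s)(-25s^3 - 50s^2 - 775s - 3900) + (0)
Last nonzero remainder: -25s^3 - 50s^2 - 775s - 3900. Dividing through by -25 gives the monic gcd s^3 + 2s^2 + 31s + 156.
Cancel s^3 + 2s^2 + 31s + 156 from numerator and denominator to get the reduced form.

(-5s - 25)/(s)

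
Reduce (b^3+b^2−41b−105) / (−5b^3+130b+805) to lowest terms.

Repeated division with remainder:
  b^3+b^2−41b−105 = (−1/5)(−5b^3+130b+805) + (b^2−15b+56)
  −5b^3+130b+805 = (−5b−75)(b^2−15b+56) + (−715b+5005)
  b^2−15b+56 = (−(1/715)b+8/715)(−715b+5005) + (0)
Last nonzero remainder: −715b+5005. Dividing through by −715 gives the monic gcd b−7.
Cancel b−7 from numerator and denominator to get the reduced form.

(−b^2−8b−15)/(5b^2+35b+115)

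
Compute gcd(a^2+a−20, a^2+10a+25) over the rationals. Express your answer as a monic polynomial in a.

By polynomial division,
  a^2+a−20 = (a^2+10a+25) + (−9a−45)
  a^2+10a+25 = (−(1/9)a−5/9)(−9a−45) + (0)
Last nonzero remainder: −9a−45. Dividing through by −9 gives the monic gcd a+5.

a+5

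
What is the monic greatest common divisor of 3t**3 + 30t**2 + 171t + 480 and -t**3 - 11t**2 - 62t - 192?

t**2 + 5t + 32

Euclidean algorithm in ℚ[t]:
  3t**3 + 30t**2 + 171t + 480 = (-3)(-t**3 - 11t**2 - 62t - 192) + (-3t**2 - 15t - 96)
  -t**3 - 11t**2 - 62t - 192 = ((1/3)t + 2)(-3t**2 - 15t - 96) + (0)
Last nonzero remainder: -3t**2 - 15t - 96. Dividing through by -3 gives the monic gcd t**2 + 5t + 32.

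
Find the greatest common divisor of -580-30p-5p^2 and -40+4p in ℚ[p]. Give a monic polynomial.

By polynomial division,
  -5p^2-30p-580 = (-(5/4)p-20)(4p-40) + (-1380)
  4p-40 = (-(1/345)p+2/69)(-1380) + (0)
The last nonzero remainder is the constant -1380, so the polynomials are coprime and gcd = 1.

1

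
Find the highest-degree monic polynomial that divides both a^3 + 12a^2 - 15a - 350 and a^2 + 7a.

Euclidean algorithm in ℚ[a]:
  a^3 + 12a^2 - 15a - 350 = (a + 5)(a^2 + 7a) + (-50a - 350)
  a^2 + 7a = (-(1/50)a)(-50a - 350) + (0)
Last nonzero remainder: -50a - 350. Dividing through by -50 gives the monic gcd a + 7.

a + 7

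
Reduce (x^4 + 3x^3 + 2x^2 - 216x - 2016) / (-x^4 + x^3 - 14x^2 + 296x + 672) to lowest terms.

(-x - 6)/(x + 2)

Repeated division with remainder:
  x^4 + 3x^3 + 2x^2 - 216x - 2016 = (-1)(-x^4 + x^3 - 14x^2 + 296x + 672) + (4x^3 - 12x^2 + 80x - 1344)
  -x^4 + x^3 - 14x^2 + 296x + 672 = (-(1/4)x - 1/2)(4x^3 - 12x^2 + 80x - 1344) + (0)
Last nonzero remainder: 4x^3 - 12x^2 + 80x - 1344. Dividing through by 4 gives the monic gcd x^3 - 3x^2 + 20x - 336.
Cancel x^3 - 3x^2 + 20x - 336 from numerator and denominator to get the reduced form.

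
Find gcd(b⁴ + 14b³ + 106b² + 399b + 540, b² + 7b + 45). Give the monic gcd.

By polynomial division,
  b⁴ + 14b³ + 106b² + 399b + 540 = (b² + 7b + 12)(b² + 7b + 45) + (0)
The last nonzero remainder b² + 7b + 45 is already monic.

b² + 7b + 45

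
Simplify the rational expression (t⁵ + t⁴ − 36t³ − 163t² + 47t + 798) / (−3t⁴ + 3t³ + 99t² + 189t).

Apply the Euclidean algorithm:
  t⁵ + t⁴ − 36t³ − 163t² + 47t + 798 = (−(1/3)t − 2/3)(−3t⁴ + 3t³ + 99t² + 189t) + (−t³ − 34t² + 173t + 798)
  −3t⁴ + 3t³ + 99t² + 189t = (3t − 105)(−t³ − 34t² + 173t + 798) + (−3990t² + 15960t + 83790)
  −t³ − 34t² + 173t + 798 = ((1/3990)t + 1/105)(−3990t² + 15960t + 83790) + (0)
Last nonzero remainder: −3990t² + 15960t + 83790. Dividing through by −3990 gives the monic gcd t² − 4t − 21.
Cancel t² − 4t − 21 from numerator and denominator to get the reduced form.

(−t³ − 5t² − 5t + 38)/(3t² + 9t)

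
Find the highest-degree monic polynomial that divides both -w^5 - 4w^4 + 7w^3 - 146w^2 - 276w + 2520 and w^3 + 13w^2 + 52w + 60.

Euclidean algorithm in ℚ[w]:
  -w^5 - 4w^4 + 7w^3 - 146w^2 - 276w + 2520 = (-w^2 + 9w - 58)(w^3 + 13w^2 + 52w + 60) + (200w^2 + 2200w + 6000)
  w^3 + 13w^2 + 52w + 60 = ((1/200)w + 1/100)(200w^2 + 2200w + 6000) + (0)
Last nonzero remainder: 200w^2 + 2200w + 6000. Dividing through by 200 gives the monic gcd w^2 + 11w + 30.

w^2 + 11w + 30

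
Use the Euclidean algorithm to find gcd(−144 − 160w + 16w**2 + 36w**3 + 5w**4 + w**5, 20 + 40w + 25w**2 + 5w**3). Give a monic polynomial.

2 + 3w + w**2

By polynomial division,
  w**5 + 5w**4 + 36w**3 + 16w**2 − 160w − 144 = ((1/5)w**2 + 28/5)(5w**3 + 25w**2 + 40w + 20) + (−128w**2 − 384w − 256)
  5w**3 + 25w**2 + 40w + 20 = (−(5/128)w − 5/64)(−128w**2 − 384w − 256) + (0)
Last nonzero remainder: −128w**2 − 384w − 256. Dividing through by −128 gives the monic gcd w**2 + 3w + 2.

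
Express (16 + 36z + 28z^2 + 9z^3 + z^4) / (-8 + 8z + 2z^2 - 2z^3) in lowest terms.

Repeated division with remainder:
  z^4 + 9z^3 + 28z^2 + 36z + 16 = (-(1/2)z - 5)(-2z^3 + 2z^2 + 8z - 8) + (42z^2 + 72z - 24)
  -2z^3 + 2z^2 + 8z - 8 = (-(1/21)z + 19/147)(42z^2 + 72z - 24) + (-(120/49)z - 240/49)
  42z^2 + 72z - 24 = (-(343/20)z + 49/10)(-(120/49)z - 240/49) + (0)
Last nonzero remainder: -(120/49)z - 240/49. Dividing through by -120/49 gives the monic gcd z + 2.
Cancel z + 2 from numerator and denominator to get the reduced form.

(-8 - 14z - 7z^2 - z^3)/(4 - 6z + 2z^2)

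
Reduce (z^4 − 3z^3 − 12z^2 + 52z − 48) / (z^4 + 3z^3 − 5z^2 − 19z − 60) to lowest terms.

(z^2 − 4z + 4)/(z^2 + 2z + 5)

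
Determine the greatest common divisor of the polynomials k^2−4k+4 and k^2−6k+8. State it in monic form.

k−2

Apply the Euclidean algorithm:
  k^2−4k+4 = (k^2−6k+8) + (2k−4)
  k^2−6k+8 = ((1/2)k−2)(2k−4) + (0)
Last nonzero remainder: 2k−4. Dividing through by 2 gives the monic gcd k−2.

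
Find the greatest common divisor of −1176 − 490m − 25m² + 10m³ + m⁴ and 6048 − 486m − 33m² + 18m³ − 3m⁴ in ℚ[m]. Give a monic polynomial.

−42 − m + m²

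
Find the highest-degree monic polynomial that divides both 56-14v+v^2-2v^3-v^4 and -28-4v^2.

Repeated division with remainder:
  -v^4-2v^3+v^2-14v+56 = ((1/4)v^2+(1/2)v-2)(-4v^2-28) + (0)
Last nonzero remainder: -4v^2-28. Dividing through by -4 gives the monic gcd v^2+7.

7+v^2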